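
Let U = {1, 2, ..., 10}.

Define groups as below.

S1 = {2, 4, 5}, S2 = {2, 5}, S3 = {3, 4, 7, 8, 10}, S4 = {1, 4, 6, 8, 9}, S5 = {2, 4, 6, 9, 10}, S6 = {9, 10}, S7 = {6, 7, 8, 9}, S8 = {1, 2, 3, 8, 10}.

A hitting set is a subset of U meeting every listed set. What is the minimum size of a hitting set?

H = {5, 9, 10} meets every group (each contains at least one member of H), and |H| = 3.
No choice of 2 points meets every group, so 3 is the minimum.

3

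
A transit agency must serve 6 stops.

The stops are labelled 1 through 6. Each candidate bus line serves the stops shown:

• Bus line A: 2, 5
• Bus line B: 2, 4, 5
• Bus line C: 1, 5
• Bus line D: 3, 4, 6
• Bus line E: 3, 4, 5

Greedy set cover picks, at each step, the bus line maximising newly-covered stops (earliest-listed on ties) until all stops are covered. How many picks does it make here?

Greedy: pick B (covers 3 new) → pick D (covers 2 new) → pick C (covers 1 new). Total picks: 3.

3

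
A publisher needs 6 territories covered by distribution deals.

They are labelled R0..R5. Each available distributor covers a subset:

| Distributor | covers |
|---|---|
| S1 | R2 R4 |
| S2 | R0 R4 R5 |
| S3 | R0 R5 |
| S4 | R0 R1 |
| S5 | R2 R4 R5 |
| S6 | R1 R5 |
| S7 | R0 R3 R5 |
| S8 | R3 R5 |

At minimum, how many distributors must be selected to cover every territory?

3

Take {S1, S6, S7}. Their union is {R0, R1, R2, R3, R4, R5}, which is all 6 territories.
No 2 of the 8 distributors cover everything (all 28 combinations miss at least one territory), so 3 is optimal.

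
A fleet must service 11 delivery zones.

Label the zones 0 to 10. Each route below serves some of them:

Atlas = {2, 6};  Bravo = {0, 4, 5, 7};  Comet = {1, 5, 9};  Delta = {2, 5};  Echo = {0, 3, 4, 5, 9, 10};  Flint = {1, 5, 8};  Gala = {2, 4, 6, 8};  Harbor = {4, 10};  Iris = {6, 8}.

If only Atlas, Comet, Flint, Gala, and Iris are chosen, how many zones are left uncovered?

Union of Atlas, Comet, Flint, Gala, Iris = {1, 2, 4, 5, 6, 8, 9}.
Not covered: 0, 3, 7, 10 — 4 zones.

4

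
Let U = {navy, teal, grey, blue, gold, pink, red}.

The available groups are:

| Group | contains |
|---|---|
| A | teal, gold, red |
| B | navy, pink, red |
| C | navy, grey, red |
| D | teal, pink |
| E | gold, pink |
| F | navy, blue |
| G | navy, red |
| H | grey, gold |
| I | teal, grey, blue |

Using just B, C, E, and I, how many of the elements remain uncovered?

0

Union of B, C, E, I = {navy, teal, grey, blue, gold, pink, red} — that's every element, so 0 are uncovered.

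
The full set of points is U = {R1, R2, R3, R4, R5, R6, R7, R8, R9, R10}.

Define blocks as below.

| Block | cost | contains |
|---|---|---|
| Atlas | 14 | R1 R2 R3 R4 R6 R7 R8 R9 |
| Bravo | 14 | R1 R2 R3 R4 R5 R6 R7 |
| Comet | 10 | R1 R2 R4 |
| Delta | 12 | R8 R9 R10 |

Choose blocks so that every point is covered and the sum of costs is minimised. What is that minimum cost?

Bravo, Delta together cover every point (Bravo ∪ Delta = {R1, R2, R3, R4, R5, R6, R7, R8, R9, R10}); total cost 14 + 12 = 26.
The greedy pick Atlas, Delta, Bravo costs 40; no covering selection beats 26.

26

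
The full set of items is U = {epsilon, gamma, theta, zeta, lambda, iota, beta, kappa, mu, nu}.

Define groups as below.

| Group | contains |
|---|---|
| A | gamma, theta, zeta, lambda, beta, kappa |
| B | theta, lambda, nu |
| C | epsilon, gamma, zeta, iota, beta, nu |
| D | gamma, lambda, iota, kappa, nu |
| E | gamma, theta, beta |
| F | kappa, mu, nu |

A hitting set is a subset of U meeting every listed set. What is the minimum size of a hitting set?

H = {gamma, nu} meets every group (each contains at least one member of H), and |H| = 2.
The groups E, F are pairwise disjoint, so any hitting set needs a separate item for each — at least 2. Hence 2 is optimal.

2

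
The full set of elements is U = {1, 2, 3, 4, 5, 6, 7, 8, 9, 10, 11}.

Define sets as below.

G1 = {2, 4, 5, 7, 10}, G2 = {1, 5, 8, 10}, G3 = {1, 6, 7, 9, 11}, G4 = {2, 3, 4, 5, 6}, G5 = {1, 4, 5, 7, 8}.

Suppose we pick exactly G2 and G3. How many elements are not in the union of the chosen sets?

3

Union of G2, G3 = {1, 5, 6, 7, 8, 9, 10, 11}.
Not covered: 2, 3, 4 — 3 elements.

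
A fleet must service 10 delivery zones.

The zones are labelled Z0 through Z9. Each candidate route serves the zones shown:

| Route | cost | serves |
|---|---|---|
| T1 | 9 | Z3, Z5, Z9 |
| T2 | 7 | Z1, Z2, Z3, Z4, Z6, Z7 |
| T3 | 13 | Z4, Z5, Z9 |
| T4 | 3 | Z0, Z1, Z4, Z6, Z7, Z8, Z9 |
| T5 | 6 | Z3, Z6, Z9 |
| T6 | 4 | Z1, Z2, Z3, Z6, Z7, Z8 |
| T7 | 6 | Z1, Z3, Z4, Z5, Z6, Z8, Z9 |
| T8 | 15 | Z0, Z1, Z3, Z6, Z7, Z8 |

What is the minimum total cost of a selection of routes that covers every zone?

T4, T6, T7 together cover every zone (T4 ∪ T6 ∪ T7 = {Z0, Z1, Z2, Z3, Z4, Z5, Z6, Z7, Z8, Z9}); total cost 3 + 4 + 6 = 13.
No covering selection has total cost below 13.

13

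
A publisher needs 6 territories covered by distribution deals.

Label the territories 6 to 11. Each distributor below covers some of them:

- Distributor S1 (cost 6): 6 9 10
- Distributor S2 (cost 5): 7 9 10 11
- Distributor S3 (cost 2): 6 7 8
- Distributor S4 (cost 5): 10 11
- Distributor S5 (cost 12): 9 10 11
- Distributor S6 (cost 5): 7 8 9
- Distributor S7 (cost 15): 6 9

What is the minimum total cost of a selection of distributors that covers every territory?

7

S2, S3 together cover every territory (S2 ∪ S3 = {6, 7, 8, 9, 10, 11}); total cost 5 + 2 = 7.
No covering selection has total cost below 7.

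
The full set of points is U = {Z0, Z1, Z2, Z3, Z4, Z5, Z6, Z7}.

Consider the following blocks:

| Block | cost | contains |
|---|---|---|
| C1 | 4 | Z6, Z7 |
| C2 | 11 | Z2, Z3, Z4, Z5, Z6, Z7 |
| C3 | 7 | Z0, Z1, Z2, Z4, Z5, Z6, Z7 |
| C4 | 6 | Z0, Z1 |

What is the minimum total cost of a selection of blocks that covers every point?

17

C2, C4 together cover every point (C2 ∪ C4 = {Z0, Z1, Z2, Z3, Z4, Z5, Z6, Z7}); total cost 11 + 6 = 17.
The greedy pick C3, C2 costs 18; no covering selection beats 17.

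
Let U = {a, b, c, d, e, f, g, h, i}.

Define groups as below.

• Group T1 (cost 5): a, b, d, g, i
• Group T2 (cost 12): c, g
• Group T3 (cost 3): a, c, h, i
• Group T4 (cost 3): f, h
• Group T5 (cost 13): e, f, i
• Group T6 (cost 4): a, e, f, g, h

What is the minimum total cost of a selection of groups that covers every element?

T1, T3, T6 together cover every element (T1 ∪ T3 ∪ T6 = {a, b, c, d, e, f, g, h, i}); total cost 5 + 3 + 4 = 12.
No covering selection has total cost below 12.

12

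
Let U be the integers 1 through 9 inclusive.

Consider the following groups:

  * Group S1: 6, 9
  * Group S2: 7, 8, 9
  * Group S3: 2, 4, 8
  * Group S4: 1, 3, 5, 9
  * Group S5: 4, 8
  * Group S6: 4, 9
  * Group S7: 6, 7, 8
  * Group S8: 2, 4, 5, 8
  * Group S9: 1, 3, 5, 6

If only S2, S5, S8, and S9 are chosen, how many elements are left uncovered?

Union of S2, S5, S8, S9 = {1, 2, 3, 4, 5, 6, 7, 8, 9} — that's every element, so 0 are uncovered.

0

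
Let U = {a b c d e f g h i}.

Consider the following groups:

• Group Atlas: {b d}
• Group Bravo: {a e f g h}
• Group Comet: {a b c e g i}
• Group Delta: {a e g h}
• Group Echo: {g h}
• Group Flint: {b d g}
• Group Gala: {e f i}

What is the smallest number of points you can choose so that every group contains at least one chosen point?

3

Take T = {d, g, i}. Each listed group contains at least one of these, so T is a hitting set of size 3.
The groups Atlas, Echo, Gala are pairwise disjoint, so any hitting set needs a separate point for each — at least 3. Hence 3 is optimal.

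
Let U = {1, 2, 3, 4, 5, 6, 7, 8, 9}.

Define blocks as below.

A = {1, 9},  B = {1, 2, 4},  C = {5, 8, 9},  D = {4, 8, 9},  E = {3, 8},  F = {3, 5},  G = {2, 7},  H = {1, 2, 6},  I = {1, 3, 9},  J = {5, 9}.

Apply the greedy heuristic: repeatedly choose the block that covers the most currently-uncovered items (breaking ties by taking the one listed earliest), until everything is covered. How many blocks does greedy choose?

5

Greedy: pick B (covers 3 new) → pick C (covers 3 new) → pick E (covers 1 new) → pick G (covers 1 new) → pick H (covers 1 new). Total picks: 5.
(The true minimum cover uses only 4 blocks, so greedy is not optimal here.)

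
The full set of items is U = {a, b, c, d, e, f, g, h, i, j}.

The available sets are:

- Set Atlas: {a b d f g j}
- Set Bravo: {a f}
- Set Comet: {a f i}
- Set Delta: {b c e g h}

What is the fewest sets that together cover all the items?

3

Atlas and Comet and Delta together: Atlas ∪ Comet ∪ Delta = {a, b, c, d, e, f, g, h, i, j} — every item is covered.
Only Delta contains c, so Delta is forced; the remaining 5 items need at least 2 more sets (each remaining set adds at most 4) — so at least 3 sets are needed, and 3 is optimal.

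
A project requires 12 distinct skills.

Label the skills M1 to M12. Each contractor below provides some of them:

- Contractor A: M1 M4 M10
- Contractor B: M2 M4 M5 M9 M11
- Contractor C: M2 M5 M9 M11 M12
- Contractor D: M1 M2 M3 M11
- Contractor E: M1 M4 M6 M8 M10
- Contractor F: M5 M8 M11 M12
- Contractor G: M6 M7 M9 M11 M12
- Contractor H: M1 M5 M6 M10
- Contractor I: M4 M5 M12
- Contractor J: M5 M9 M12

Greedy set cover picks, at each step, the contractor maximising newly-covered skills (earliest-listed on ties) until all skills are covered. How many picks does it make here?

Greedy: pick B (covers 5 new) → pick E (covers 4 new) → pick G (covers 2 new) → pick D (covers 1 new). Total picks: 4.

4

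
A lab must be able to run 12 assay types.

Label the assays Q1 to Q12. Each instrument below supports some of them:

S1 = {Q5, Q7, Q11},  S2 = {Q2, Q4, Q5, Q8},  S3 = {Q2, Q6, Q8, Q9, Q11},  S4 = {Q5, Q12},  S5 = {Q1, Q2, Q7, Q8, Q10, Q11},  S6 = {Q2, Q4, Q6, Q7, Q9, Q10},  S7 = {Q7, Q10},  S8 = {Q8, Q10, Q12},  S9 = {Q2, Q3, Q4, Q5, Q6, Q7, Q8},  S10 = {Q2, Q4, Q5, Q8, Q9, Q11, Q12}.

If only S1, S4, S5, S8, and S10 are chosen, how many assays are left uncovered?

Union of S1, S4, S5, S8, S10 = {Q1, Q2, Q4, Q5, Q7, Q8, Q9, Q10, Q11, Q12}.
Not covered: Q3, Q6 — 2 assays.

2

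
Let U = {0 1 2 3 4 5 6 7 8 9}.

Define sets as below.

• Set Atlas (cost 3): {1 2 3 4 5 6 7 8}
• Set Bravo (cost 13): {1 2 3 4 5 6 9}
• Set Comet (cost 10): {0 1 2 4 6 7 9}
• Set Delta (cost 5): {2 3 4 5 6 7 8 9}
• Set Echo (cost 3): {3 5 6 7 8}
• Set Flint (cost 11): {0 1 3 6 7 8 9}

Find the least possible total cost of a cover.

Atlas, Comet together cover every point (Atlas ∪ Comet = {0, 1, 2, 3, 4, 5, 6, 7, 8, 9}); total cost 3 + 10 = 13.
No covering selection has total cost below 13.

13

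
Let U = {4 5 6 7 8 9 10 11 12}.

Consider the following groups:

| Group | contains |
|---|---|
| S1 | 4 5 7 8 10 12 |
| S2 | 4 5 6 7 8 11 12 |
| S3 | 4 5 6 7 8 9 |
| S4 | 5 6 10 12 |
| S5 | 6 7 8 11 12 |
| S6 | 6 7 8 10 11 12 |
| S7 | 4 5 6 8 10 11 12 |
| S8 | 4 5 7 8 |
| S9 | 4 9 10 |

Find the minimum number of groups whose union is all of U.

S3 and S7 together: S3 ∪ S7 = {4, 5, 6, 7, 8, 9, 10, 11, 12} — every item is covered.
No single group has all 9 items (the largest, S2, has 7), so 2 is optimal.

2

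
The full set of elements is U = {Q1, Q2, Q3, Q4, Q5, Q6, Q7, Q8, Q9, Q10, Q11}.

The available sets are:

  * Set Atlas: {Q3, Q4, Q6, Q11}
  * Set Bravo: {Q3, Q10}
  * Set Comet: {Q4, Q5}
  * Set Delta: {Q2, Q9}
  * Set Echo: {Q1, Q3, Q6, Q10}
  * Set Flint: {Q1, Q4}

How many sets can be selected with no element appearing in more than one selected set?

3

Comet, Delta, Echo are pairwise disjoint (Comet={Q4,Q5}; Delta={Q2,Q9}; Echo={Q1,Q3,Q6,Q10}).
Every remaining set overlaps one of these, and no 4 of the listed sets are pairwise disjoint, so 3 is the maximum.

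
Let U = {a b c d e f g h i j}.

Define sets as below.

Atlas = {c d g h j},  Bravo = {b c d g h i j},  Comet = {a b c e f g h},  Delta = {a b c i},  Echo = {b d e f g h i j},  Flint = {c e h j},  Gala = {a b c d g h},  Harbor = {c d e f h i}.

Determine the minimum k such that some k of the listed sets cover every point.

2

Bravo and Comet together: Bravo ∪ Comet = {a, b, c, d, e, f, g, h, i, j} — every point is covered.
No single set has all 10 points (the largest, Echo, has 8), so 2 is optimal.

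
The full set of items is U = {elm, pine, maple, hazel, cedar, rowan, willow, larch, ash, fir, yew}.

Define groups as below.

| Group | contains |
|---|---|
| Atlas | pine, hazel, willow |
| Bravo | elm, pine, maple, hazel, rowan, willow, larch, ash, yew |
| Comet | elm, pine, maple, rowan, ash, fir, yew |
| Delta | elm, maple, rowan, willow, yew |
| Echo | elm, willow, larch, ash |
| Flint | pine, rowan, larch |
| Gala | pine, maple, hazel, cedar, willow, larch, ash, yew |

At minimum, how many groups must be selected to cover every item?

Comet and Gala cover everything between them: the union {elm, pine, maple, hazel, cedar, rowan, willow, larch, ash, fir, yew} is all of U.
No single group has all 11 items (the largest, Bravo, has 9), so 2 is optimal.

2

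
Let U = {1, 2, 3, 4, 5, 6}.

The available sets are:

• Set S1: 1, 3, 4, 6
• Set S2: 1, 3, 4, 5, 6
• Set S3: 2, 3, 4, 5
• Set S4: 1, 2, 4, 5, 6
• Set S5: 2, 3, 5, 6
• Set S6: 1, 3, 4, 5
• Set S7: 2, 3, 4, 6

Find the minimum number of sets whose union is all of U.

Take {S2, S4}. Their union is {1, 2, 3, 4, 5, 6}, which is all 6 items.
No single set has all 6 items (the largest, S2, has 5), so 2 is optimal.

2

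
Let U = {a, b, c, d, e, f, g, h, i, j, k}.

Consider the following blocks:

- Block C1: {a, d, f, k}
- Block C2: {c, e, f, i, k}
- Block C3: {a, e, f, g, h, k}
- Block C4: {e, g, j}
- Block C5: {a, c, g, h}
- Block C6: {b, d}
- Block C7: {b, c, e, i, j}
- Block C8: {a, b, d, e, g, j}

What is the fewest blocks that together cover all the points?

3

Take {C1, C3, C7}. Their union is {a, b, c, d, e, f, g, h, i, j, k}, which is all 11 points.
No 2 of the 8 blocks cover everything (all 28 combinations miss at least one point), so 3 is optimal.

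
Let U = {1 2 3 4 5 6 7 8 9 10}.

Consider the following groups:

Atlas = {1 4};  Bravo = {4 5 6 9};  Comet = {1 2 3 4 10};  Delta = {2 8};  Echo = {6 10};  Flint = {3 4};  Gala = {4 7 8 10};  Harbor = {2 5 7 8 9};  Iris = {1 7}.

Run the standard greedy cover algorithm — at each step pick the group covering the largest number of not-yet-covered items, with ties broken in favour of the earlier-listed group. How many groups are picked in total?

3

Greedy: pick Comet (covers 5 new) → pick Harbor (covers 4 new) → pick Bravo (covers 1 new). Total picks: 3.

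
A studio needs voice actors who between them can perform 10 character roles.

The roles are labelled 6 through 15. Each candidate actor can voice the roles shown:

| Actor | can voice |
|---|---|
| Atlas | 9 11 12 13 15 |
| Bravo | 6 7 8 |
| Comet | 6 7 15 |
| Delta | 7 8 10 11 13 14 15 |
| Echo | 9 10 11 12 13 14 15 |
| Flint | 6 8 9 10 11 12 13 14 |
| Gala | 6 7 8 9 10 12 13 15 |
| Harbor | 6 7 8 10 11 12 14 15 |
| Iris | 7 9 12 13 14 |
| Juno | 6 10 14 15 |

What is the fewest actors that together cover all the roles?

Take {Flint, Gala}. Their union is {6, 7, 8, 9, 10, 11, 12, 13, 14, 15}, which is all 10 roles.
No single actor has all 10 roles (the largest, Flint, has 8), so 2 is optimal.

2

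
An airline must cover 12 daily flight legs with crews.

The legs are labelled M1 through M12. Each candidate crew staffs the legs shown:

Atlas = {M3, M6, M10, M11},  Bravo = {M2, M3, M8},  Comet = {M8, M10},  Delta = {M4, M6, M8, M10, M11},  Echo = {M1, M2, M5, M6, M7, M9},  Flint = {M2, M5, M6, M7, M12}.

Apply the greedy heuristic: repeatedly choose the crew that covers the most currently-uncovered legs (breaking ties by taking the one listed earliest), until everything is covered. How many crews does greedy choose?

Greedy: pick Echo (covers 6 new) → pick Delta (covers 4 new) → pick Atlas (covers 1 new) → pick Flint (covers 1 new). Total picks: 4.

4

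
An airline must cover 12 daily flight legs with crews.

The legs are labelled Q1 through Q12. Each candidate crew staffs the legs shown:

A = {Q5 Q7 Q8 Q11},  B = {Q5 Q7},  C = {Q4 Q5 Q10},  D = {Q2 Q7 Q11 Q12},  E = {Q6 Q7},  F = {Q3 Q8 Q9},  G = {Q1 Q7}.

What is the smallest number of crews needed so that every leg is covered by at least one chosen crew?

5

C and D and E and F and G together: C ∪ D ∪ E ∪ F ∪ G = {Q1, Q2, Q3, Q4, Q5, Q6, Q7, Q8, Q9, Q10, Q11, Q12} — every leg is covered.
Only G contains Q1, so G is forced; the remaining 10 legs need at least 4 more crews (each remaining crew adds at most 3) — so at least 5 crews are needed, and 5 is optimal.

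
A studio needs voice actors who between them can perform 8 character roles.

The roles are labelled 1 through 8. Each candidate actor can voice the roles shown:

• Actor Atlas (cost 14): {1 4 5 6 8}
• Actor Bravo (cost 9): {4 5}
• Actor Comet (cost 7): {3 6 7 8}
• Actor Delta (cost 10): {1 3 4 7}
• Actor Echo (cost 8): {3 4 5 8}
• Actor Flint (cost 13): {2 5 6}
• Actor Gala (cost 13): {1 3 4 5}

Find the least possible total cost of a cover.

30

Comet, Delta, Flint together cover every role (Comet ∪ Delta ∪ Flint = {1, 2, 3, 4, 5, 6, 7, 8}); total cost 7 + 10 + 13 = 30.
The greedy pick Comet, Echo, Delta, Flint costs 38; no covering selection beats 30.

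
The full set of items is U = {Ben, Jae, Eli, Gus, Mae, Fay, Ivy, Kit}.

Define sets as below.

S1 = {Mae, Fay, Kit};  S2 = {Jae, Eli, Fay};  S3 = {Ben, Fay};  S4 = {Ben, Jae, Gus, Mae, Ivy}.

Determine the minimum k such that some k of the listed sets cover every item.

3

S1, S2, and S4 cover everything between them: the union {Ben, Jae, Eli, Gus, Mae, Fay, Ivy, Kit} is all of U.
Only S2 contains Eli, so S2 is forced; the remaining 5 items need at least 2 more sets (each remaining set adds at most 4) — so at least 3 sets are needed, and 3 is optimal.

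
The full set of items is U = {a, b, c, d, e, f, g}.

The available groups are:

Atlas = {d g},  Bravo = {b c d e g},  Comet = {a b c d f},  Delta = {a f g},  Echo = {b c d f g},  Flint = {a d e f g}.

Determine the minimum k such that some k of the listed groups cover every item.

2

Take {Bravo, Comet}. Their union is {a, b, c, d, e, f, g}, which is all 7 items.
No single group has all 7 items (the largest, Bravo, has 5), so 2 is optimal.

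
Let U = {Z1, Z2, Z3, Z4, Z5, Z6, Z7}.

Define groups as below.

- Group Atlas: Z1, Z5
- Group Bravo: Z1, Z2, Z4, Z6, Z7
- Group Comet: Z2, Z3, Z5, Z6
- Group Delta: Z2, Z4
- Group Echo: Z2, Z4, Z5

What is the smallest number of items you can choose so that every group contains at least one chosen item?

H = {Z4, Z5} meets every group (each contains at least one member of H), and |H| = 2.
The groups Atlas, Delta are pairwise disjoint, so any hitting set needs a separate item for each — at least 2. Hence 2 is optimal.

2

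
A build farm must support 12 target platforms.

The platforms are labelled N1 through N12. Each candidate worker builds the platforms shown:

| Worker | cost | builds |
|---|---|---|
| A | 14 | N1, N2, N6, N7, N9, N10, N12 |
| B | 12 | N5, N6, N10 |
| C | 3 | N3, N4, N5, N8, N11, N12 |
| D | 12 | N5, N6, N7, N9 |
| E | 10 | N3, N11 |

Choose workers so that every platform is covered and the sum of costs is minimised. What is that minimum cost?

A, C together cover every platform (A ∪ C = {N1, N2, N3, N4, N5, N6, N7, N8, N9, N10, N11, N12}); total cost 14 + 3 = 17.
No covering selection has total cost below 17.

17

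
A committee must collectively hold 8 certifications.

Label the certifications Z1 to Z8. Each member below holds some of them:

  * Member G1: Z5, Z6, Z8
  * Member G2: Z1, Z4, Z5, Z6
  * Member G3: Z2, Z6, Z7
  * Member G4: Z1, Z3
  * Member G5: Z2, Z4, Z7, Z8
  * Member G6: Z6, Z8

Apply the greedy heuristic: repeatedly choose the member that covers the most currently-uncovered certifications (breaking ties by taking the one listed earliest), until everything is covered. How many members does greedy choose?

Greedy: pick G2 (covers 4 new) → pick G5 (covers 3 new) → pick G4 (covers 1 new). Total picks: 3.

3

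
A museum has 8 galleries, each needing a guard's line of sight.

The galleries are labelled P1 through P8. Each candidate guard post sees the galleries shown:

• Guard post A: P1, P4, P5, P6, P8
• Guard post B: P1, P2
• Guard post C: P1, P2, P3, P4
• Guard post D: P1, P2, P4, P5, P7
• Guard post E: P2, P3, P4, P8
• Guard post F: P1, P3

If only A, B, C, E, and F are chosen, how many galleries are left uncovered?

Union of A, B, C, E, F = {P1, P2, P3, P4, P5, P6, P8}.
Not covered: P7 — 1 gallery.

1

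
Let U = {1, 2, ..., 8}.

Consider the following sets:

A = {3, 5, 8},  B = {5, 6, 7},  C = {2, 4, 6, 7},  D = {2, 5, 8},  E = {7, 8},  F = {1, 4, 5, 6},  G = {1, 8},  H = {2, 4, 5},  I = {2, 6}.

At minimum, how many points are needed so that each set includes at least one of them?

3

Take T = {4, 6, 8}. Each listed set contains at least one of these, so T is a hitting set of size 3.
No choice of 2 points meets every set, so 3 is the minimum.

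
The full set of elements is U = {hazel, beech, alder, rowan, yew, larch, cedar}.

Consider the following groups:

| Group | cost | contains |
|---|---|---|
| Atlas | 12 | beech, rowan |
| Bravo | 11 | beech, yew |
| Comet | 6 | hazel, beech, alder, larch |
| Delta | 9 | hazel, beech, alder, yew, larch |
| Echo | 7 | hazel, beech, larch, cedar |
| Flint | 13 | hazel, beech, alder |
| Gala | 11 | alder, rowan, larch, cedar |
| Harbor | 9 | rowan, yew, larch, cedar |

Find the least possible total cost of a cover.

Comet, Harbor together cover every element (Comet ∪ Harbor = {hazel, beech, alder, rowan, yew, larch, cedar}); total cost 6 + 9 = 15.
No covering selection has total cost below 15.

15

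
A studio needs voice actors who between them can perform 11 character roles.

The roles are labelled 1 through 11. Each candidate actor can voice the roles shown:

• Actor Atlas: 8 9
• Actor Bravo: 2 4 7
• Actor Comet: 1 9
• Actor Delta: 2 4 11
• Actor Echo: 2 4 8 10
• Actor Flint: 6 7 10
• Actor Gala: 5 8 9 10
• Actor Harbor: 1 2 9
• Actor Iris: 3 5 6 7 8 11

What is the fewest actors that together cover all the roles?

3

Take {Echo, Harbor, Iris}. Their union is {1, 2, 3, 4, 5, 6, 7, 8, 9, 10, 11}, which is all 11 roles.
Only Iris contains 3, so Iris is forced; the remaining 5 roles need at least 2 more actors (each remaining actor adds at most 3) — so at least 3 actors are needed, and 3 is optimal.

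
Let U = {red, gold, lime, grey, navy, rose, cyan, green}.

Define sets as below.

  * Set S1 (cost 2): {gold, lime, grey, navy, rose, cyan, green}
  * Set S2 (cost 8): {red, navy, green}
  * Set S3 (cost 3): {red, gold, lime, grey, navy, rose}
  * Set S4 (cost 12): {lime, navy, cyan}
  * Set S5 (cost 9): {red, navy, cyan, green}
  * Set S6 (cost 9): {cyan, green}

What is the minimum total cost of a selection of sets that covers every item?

S1, S3 together cover every item (S1 ∪ S3 = {red, gold, lime, grey, navy, rose, cyan, green}); total cost 2 + 3 = 5.
No covering selection has total cost below 5.

5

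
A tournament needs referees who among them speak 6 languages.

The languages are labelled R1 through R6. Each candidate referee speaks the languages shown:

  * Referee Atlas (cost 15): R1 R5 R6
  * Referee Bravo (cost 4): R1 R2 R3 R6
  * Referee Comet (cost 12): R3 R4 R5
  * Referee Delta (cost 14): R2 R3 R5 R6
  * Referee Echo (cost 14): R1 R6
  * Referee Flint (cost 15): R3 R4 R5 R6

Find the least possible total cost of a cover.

16

Bravo, Comet together cover every language (Bravo ∪ Comet = {R1, R2, R3, R4, R5, R6}); total cost 4 + 12 = 16.
No covering selection has total cost below 16.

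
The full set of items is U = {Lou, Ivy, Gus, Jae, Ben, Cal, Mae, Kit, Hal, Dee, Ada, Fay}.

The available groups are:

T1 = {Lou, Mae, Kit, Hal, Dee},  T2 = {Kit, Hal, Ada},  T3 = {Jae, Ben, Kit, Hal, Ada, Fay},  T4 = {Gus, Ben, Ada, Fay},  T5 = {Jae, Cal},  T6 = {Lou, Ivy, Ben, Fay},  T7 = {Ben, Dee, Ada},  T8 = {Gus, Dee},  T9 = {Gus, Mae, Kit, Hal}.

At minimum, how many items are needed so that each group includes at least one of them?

H = {Jae, Ben, Hal, Dee} meets every group (each contains at least one member of H), and |H| = 4.
The groups T2, T5, T6, T8 are pairwise disjoint, so any hitting set needs a separate item for each — at least 4. Hence 4 is optimal.

4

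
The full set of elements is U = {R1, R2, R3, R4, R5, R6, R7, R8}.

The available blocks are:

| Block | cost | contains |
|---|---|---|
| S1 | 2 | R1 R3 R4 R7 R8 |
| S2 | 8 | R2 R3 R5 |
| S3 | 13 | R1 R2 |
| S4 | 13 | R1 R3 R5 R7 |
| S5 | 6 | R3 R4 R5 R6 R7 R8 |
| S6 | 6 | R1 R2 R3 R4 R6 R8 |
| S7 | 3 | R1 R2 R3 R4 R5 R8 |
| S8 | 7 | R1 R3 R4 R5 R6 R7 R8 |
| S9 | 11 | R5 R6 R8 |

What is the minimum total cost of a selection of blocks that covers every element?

S5, S7 together cover every element (S5 ∪ S7 = {R1, R2, R3, R4, R5, R6, R7, R8}); total cost 6 + 3 = 9.
The greedy pick S1, S7, S5 costs 11; no covering selection beats 9.

9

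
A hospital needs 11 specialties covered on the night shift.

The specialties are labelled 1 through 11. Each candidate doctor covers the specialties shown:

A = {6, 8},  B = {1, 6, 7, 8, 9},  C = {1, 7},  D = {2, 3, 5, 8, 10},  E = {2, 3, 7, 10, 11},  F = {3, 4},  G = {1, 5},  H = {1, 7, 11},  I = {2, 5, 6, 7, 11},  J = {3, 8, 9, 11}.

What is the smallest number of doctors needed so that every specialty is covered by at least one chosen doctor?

4

Take {B, E, F, I}. Their union is {1, 2, 3, 4, 5, 6, 7, 8, 9, 10, 11}, which is all 11 specialties.
No 3 of the 10 doctors cover everything (all 120 combinations miss at least one specialty), so 4 is optimal.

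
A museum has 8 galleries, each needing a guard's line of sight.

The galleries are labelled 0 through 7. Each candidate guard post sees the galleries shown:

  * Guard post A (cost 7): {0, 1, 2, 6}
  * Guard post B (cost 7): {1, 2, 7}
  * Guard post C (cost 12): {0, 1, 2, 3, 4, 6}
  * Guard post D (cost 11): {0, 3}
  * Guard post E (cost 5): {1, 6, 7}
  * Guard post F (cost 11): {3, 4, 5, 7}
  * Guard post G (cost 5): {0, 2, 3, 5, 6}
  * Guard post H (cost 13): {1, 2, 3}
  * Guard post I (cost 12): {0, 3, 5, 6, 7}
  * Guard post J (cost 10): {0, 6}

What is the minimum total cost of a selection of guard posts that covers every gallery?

A, F together cover every gallery (A ∪ F = {0, 1, 2, 3, 4, 5, 6, 7}); total cost 7 + 11 = 18.
The greedy pick G, E, F costs 21; no covering selection beats 18.

18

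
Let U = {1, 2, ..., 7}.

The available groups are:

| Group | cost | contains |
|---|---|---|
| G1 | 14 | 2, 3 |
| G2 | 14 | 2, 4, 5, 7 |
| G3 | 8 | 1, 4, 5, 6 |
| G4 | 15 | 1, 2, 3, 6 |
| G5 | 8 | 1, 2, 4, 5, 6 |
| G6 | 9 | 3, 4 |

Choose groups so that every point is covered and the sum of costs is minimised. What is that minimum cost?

G2, G4 together cover every point (G2 ∪ G4 = {1, 2, 3, 4, 5, 6, 7}); total cost 14 + 15 = 29.
The greedy pick G5, G6, G2 costs 31; no covering selection beats 29.

29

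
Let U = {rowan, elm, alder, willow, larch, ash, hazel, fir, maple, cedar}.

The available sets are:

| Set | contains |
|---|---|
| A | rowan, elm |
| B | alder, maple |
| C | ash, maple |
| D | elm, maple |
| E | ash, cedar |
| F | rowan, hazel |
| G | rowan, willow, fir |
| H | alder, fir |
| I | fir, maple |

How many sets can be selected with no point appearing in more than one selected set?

D, E, F, H are pairwise disjoint (D={elm,maple}; E={ash,cedar}; F={rowan,hazel}; H={alder,fir}).
Every remaining set overlaps one of these, and no 5 of the listed sets are pairwise disjoint, so 4 is the maximum.

4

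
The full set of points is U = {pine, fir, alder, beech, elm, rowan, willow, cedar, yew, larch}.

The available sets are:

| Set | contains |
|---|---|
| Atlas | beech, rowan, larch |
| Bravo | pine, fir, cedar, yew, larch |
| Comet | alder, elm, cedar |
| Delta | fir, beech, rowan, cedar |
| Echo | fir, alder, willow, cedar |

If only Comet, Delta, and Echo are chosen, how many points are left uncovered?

Union of Comet, Delta, Echo = {fir, alder, beech, elm, rowan, willow, cedar}.
Not covered: pine, yew, larch — 3 points.

3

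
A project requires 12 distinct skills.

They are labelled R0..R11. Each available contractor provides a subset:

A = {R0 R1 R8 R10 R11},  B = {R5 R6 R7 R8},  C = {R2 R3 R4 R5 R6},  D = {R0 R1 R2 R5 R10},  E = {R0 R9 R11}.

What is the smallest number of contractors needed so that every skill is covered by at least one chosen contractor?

B and C and D and E together: B ∪ C ∪ D ∪ E = {R0, R1, R2, R3, R4, R5, R6, R7, R8, R9, R10, R11} — every skill is covered.
No 3 of the 5 contractors cover everything (all 10 combinations miss at least one skill), so 4 is optimal.

4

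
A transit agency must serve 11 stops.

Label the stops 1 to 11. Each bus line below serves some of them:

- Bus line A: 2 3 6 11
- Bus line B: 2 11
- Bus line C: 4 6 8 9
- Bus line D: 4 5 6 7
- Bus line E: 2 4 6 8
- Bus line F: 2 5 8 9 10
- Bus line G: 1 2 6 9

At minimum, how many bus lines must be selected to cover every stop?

4

Take {A, D, F, G}. Their union is {1, 2, 3, 4, 5, 6, 7, 8, 9, 10, 11}, which is all 11 stops.
Only G contains 1, so G is forced; the remaining 7 stops need at least 3 more bus lines (each remaining bus line adds at most 3) — so at least 4 bus lines are needed, and 4 is optimal.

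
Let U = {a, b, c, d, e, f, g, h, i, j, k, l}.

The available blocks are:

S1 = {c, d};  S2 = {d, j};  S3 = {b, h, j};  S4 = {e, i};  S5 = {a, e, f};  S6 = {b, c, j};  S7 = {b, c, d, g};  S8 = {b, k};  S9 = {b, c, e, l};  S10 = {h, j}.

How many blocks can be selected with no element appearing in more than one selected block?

4

S1, S5, S8, S10 are pairwise disjoint (S1={c,d}; S5={a,e,f}; S8={b,k}; S10={h,j}).
Every remaining block overlaps one of these, and no 5 of the listed blocks are pairwise disjoint, so 4 is the maximum.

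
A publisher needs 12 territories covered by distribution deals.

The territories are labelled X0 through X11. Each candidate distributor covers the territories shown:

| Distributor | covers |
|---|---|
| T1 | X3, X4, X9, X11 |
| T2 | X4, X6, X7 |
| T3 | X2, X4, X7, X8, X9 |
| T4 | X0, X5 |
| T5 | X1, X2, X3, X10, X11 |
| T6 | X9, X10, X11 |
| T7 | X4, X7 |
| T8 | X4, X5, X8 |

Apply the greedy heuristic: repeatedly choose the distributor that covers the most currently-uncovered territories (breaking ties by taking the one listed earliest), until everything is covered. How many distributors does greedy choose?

4

Greedy: pick T3 (covers 5 new) → pick T5 (covers 4 new) → pick T4 (covers 2 new) → pick T2 (covers 1 new). Total picks: 4.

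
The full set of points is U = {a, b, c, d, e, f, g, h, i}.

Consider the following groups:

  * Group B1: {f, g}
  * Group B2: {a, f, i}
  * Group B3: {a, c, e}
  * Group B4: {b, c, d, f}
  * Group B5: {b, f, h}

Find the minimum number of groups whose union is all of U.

B1, B2, B3, B4, and B5 cover everything between them: the union {a, b, c, d, e, f, g, h, i} is all of U.
No 4 of the 5 groups cover everything (all 5 combinations miss at least one point), so 5 is optimal.

5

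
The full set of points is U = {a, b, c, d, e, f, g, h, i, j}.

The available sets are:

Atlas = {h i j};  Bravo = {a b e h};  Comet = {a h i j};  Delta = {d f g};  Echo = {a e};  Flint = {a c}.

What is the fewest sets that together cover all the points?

4

Atlas, Bravo, Delta, and Flint cover everything between them: the union {a, b, c, d, e, f, g, h, i, j} is all of U.
Only Flint contains c, so Flint is forced; the remaining 8 points need at least 3 more sets (each remaining set adds at most 3) — so at least 4 sets are needed, and 4 is optimal.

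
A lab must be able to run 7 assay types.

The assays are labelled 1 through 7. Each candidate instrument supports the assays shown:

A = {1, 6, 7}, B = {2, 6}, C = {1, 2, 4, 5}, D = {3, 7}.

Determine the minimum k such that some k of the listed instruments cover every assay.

3

Take {A, C, D}. Their union is {1, 2, 3, 4, 5, 6, 7}, which is all 7 assays.
Only D contains 3, so D is forced; the remaining 5 assays need at least 2 more instruments (each remaining instrument adds at most 4) — so at least 3 instruments are needed, and 3 is optimal.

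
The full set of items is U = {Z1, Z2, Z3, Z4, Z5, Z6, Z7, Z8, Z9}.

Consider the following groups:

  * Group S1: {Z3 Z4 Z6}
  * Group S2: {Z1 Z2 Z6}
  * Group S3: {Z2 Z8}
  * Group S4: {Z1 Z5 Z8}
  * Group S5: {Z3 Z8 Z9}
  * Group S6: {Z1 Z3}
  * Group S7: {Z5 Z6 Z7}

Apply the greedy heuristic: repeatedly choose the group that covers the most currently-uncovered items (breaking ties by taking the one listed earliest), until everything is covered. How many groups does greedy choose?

5

Greedy: pick S1 (covers 3 new) → pick S4 (covers 3 new) → pick S2 (covers 1 new) → pick S5 (covers 1 new) → pick S7 (covers 1 new). Total picks: 5.
(The true minimum cover uses only 4 groups, so greedy is not optimal here.)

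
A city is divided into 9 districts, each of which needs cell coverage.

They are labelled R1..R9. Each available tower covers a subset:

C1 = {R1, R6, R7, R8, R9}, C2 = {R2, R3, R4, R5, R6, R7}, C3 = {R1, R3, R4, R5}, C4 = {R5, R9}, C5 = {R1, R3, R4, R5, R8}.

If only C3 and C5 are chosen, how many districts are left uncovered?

4

Union of C3, C5 = {R1, R3, R4, R5, R8}.
Not covered: R2, R6, R7, R9 — 4 districts.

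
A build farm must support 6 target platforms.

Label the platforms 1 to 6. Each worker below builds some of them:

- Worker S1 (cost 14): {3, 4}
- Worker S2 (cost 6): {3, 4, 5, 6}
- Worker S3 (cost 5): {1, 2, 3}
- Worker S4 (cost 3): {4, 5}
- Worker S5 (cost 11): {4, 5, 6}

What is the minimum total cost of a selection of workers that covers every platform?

S2, S3 together cover every platform (S2 ∪ S3 = {1, 2, 3, 4, 5, 6}); total cost 6 + 5 = 11.
No covering selection has total cost below 11.

11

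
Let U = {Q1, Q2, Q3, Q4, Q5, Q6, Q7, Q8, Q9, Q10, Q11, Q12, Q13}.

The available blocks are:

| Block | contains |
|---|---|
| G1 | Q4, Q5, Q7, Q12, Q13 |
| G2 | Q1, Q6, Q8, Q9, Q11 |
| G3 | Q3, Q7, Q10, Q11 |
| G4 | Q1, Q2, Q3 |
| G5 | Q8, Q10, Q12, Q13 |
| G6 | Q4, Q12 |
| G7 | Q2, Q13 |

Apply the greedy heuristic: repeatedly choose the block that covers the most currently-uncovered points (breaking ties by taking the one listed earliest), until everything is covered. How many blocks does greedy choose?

4

Greedy: pick G1 (covers 5 new) → pick G2 (covers 5 new) → pick G3 (covers 2 new) → pick G4 (covers 1 new). Total picks: 4.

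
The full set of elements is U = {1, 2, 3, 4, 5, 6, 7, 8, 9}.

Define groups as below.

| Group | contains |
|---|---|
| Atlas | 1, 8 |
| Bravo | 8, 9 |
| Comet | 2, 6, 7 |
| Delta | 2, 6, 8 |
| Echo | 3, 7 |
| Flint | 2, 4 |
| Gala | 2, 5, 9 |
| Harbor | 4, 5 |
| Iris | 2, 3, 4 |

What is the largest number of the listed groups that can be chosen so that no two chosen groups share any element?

Atlas, Echo, Harbor are pairwise disjoint (Atlas={1,8}; Echo={3,7}; Harbor={4,5}).
Every remaining group overlaps one of these, and no 4 of the listed groups are pairwise disjoint, so 3 is the maximum.

3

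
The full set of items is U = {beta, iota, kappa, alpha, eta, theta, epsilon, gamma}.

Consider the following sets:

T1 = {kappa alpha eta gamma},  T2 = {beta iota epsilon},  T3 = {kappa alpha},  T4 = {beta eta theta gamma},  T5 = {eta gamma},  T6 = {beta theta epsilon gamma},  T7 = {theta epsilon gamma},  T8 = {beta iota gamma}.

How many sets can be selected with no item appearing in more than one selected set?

3

T2, T3, T5 are pairwise disjoint (T2={beta,iota,epsilon}; T3={kappa,alpha}; T5={eta,gamma}).
Every remaining set overlaps one of these, and no 4 of the listed sets are pairwise disjoint, so 3 is the maximum.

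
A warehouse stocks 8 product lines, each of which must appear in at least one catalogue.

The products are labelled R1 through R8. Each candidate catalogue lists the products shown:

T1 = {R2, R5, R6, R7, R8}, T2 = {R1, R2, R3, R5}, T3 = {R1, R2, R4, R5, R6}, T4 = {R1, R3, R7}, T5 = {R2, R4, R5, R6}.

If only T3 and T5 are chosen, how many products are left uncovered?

3

Union of T3, T5 = {R1, R2, R4, R5, R6}.
Not covered: R3, R7, R8 — 3 products.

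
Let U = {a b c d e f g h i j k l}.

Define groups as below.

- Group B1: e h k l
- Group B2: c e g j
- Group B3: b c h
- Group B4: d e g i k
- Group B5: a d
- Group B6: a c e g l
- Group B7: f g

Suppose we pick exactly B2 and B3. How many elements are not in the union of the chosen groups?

6

Union of B2, B3 = {b, c, e, g, h, j}.
Not covered: a, d, f, i, k, l — 6 elements.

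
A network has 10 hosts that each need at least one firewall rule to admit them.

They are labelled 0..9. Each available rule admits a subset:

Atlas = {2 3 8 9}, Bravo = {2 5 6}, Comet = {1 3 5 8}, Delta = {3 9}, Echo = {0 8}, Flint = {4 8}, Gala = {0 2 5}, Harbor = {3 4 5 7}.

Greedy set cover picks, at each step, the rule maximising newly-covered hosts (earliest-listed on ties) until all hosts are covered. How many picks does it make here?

Greedy: pick Atlas (covers 4 new) → pick Harbor (covers 3 new) → pick Bravo (covers 1 new) → pick Comet (covers 1 new) → pick Echo (covers 1 new). Total picks: 5.

5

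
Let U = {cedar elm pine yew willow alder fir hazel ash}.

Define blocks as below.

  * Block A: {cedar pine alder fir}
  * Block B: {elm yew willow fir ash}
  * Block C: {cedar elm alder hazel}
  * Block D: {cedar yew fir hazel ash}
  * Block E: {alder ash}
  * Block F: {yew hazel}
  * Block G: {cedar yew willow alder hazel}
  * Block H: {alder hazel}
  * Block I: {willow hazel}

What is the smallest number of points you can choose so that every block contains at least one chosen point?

The 3 points {yew, willow, alder} hit every block.
No choice of 2 points meets every block, so 3 is the minimum.

3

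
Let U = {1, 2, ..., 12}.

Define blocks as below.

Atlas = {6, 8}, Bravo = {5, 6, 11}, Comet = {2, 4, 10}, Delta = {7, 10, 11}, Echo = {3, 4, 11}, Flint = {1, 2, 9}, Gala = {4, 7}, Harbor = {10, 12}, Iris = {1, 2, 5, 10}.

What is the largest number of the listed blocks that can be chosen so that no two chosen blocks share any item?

Atlas, Flint, Gala, Harbor are pairwise disjoint (Atlas={6,8}; Flint={1,2,9}; Gala={4,7}; Harbor={10,12}).
Every remaining block overlaps one of these, and no 5 of the listed blocks are pairwise disjoint, so 4 is the maximum.

4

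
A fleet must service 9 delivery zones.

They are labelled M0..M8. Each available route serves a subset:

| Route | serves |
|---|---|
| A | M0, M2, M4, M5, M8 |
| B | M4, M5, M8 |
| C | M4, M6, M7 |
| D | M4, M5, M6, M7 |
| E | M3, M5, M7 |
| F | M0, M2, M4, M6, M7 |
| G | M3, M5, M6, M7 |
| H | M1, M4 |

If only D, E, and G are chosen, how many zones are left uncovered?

Union of D, E, G = {M3, M4, M5, M6, M7}.
Not covered: M0, M1, M2, M8 — 4 zones.

4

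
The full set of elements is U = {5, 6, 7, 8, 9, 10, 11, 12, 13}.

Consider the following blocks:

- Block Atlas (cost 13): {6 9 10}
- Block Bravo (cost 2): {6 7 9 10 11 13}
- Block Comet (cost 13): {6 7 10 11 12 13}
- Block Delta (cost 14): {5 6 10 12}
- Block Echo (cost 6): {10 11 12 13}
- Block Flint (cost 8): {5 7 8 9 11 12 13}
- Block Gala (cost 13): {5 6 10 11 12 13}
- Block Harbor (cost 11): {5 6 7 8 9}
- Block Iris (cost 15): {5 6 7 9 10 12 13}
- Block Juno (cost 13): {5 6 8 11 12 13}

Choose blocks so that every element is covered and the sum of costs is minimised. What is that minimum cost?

Bravo, Flint together cover every element (Bravo ∪ Flint = {5, 6, 7, 8, 9, 10, 11, 12, 13}); total cost 2 + 8 = 10.
No covering selection has total cost below 10.

10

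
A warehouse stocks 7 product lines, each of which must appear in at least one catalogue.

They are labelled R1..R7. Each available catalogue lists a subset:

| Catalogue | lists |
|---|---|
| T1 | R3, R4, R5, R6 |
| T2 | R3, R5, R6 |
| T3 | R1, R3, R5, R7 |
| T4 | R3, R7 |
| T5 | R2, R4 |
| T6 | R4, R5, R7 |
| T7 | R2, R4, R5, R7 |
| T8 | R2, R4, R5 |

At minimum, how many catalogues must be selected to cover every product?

3

T2 and T3 and T5 together: T2 ∪ T3 ∪ T5 = {R1, R2, R3, R4, R5, R6, R7} — every product is covered.
Only T3 contains R1, so T3 is forced; the remaining 3 products need at least 2 more catalogues (each remaining catalogue adds at most 2) — so at least 3 catalogues are needed, and 3 is optimal.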